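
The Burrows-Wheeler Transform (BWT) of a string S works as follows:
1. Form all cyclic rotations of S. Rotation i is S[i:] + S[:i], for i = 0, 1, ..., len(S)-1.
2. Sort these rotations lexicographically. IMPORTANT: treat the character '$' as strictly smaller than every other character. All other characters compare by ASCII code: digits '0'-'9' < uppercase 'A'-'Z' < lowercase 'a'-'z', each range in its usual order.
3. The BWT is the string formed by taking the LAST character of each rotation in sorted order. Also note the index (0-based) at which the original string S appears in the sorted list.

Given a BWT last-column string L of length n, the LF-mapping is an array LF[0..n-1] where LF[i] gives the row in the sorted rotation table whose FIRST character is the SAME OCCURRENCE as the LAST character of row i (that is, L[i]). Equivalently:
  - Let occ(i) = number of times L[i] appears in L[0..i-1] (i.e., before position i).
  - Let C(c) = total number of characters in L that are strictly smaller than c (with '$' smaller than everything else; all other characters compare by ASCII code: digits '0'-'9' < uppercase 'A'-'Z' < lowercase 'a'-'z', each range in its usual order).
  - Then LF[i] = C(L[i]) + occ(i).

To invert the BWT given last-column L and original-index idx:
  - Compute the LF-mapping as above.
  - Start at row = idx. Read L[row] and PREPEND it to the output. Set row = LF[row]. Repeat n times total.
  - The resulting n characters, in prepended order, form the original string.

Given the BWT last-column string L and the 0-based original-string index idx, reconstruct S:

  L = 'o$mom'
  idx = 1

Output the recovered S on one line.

LF mapping: 3 0 1 4 2
Walk LF starting at row 1, prepending L[row]:
  step 1: row=1, L[1]='$', prepend. Next row=LF[1]=0
  step 2: row=0, L[0]='o', prepend. Next row=LF[0]=3
  step 3: row=3, L[3]='o', prepend. Next row=LF[3]=4
  step 4: row=4, L[4]='m', prepend. Next row=LF[4]=2
  step 5: row=2, L[2]='m', prepend. Next row=LF[2]=1
Reversed output: mmoo$

Answer: mmoo$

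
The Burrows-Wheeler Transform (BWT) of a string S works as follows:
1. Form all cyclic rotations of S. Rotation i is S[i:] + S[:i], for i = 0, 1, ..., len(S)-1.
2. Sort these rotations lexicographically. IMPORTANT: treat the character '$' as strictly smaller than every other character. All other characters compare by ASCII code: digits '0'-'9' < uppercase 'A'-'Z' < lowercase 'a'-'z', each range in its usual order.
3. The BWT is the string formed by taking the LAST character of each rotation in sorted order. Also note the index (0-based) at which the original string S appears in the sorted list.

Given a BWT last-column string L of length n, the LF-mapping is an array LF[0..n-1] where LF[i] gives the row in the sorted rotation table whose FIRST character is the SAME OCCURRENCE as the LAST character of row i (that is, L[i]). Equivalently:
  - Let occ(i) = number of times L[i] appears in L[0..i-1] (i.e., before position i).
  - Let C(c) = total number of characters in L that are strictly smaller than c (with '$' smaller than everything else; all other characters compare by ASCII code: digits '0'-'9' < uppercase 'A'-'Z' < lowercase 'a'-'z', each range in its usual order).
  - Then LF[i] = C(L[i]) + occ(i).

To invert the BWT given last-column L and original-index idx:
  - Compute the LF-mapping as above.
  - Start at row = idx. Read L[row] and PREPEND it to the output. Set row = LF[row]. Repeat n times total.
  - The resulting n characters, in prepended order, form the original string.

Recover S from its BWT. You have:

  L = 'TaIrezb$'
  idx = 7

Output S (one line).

LF mapping: 2 3 1 6 5 7 4 0
Walk LF starting at row 7, prepending L[row]:
  step 1: row=7, L[7]='$', prepend. Next row=LF[7]=0
  step 2: row=0, L[0]='T', prepend. Next row=LF[0]=2
  step 3: row=2, L[2]='I', prepend. Next row=LF[2]=1
  step 4: row=1, L[1]='a', prepend. Next row=LF[1]=3
  step 5: row=3, L[3]='r', prepend. Next row=LF[3]=6
  step 6: row=6, L[6]='b', prepend. Next row=LF[6]=4
  step 7: row=4, L[4]='e', prepend. Next row=LF[4]=5
  step 8: row=5, L[5]='z', prepend. Next row=LF[5]=7
Reversed output: zebraIT$

Answer: zebraIT$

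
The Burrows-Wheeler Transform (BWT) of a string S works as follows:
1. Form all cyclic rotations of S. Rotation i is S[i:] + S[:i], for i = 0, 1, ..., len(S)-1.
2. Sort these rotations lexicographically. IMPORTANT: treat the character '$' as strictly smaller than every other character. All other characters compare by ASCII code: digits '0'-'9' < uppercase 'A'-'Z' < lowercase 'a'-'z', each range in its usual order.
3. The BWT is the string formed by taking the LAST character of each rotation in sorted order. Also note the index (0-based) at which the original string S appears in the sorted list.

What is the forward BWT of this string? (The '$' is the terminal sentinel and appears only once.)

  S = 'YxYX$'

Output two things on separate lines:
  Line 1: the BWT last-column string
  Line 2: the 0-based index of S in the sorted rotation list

All 5 rotations (rotation i = S[i:]+S[:i]):
  rot[0] = YxYX$
  rot[1] = xYX$Y
  rot[2] = YX$Yx
  rot[3] = X$YxY
  rot[4] = $YxYX
Sorted (with $ < everything):
  sorted[0] = $YxYX  (last char: 'X')
  sorted[1] = X$YxY  (last char: 'Y')
  sorted[2] = YX$Yx  (last char: 'x')
  sorted[3] = YxYX$  (last char: '$')
  sorted[4] = xYX$Y  (last char: 'Y')
Last column: XYx$Y
Original string S is at sorted index 3

Answer: XYx$Y
3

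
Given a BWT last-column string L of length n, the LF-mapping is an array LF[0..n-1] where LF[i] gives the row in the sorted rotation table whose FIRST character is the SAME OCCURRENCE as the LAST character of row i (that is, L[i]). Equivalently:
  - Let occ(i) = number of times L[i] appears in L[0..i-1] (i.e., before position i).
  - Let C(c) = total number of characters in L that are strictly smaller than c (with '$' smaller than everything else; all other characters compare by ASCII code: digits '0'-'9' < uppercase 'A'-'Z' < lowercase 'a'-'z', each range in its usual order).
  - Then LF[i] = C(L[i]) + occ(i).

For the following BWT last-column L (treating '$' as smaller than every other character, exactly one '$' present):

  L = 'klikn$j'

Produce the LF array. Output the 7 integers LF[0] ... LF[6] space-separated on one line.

Answer: 3 5 1 4 6 0 2

Derivation:
Char counts: '$':1, 'i':1, 'j':1, 'k':2, 'l':1, 'n':1
C (first-col start): C('$')=0, C('i')=1, C('j')=2, C('k')=3, C('l')=5, C('n')=6
L[0]='k': occ=0, LF[0]=C('k')+0=3+0=3
L[1]='l': occ=0, LF[1]=C('l')+0=5+0=5
L[2]='i': occ=0, LF[2]=C('i')+0=1+0=1
L[3]='k': occ=1, LF[3]=C('k')+1=3+1=4
L[4]='n': occ=0, LF[4]=C('n')+0=6+0=6
L[5]='$': occ=0, LF[5]=C('$')+0=0+0=0
L[6]='j': occ=0, LF[6]=C('j')+0=2+0=2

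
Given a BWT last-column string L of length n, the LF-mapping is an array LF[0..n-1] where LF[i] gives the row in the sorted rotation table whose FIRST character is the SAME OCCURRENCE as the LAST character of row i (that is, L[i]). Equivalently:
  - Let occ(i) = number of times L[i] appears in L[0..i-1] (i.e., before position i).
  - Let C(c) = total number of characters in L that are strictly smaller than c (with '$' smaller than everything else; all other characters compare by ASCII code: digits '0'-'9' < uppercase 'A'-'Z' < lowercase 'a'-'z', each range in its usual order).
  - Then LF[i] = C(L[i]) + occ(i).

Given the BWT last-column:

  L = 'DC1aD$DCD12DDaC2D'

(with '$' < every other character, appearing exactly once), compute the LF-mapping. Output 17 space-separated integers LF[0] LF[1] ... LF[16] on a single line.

Answer: 8 5 1 15 9 0 10 6 11 2 3 12 13 16 7 4 14

Derivation:
Char counts: '$':1, '1':2, '2':2, 'C':3, 'D':7, 'a':2
C (first-col start): C('$')=0, C('1')=1, C('2')=3, C('C')=5, C('D')=8, C('a')=15
L[0]='D': occ=0, LF[0]=C('D')+0=8+0=8
L[1]='C': occ=0, LF[1]=C('C')+0=5+0=5
L[2]='1': occ=0, LF[2]=C('1')+0=1+0=1
L[3]='a': occ=0, LF[3]=C('a')+0=15+0=15
L[4]='D': occ=1, LF[4]=C('D')+1=8+1=9
L[5]='$': occ=0, LF[5]=C('$')+0=0+0=0
L[6]='D': occ=2, LF[6]=C('D')+2=8+2=10
L[7]='C': occ=1, LF[7]=C('C')+1=5+1=6
L[8]='D': occ=3, LF[8]=C('D')+3=8+3=11
L[9]='1': occ=1, LF[9]=C('1')+1=1+1=2
L[10]='2': occ=0, LF[10]=C('2')+0=3+0=3
L[11]='D': occ=4, LF[11]=C('D')+4=8+4=12
L[12]='D': occ=5, LF[12]=C('D')+5=8+5=13
L[13]='a': occ=1, LF[13]=C('a')+1=15+1=16
L[14]='C': occ=2, LF[14]=C('C')+2=5+2=7
L[15]='2': occ=1, LF[15]=C('2')+1=3+1=4
L[16]='D': occ=6, LF[16]=C('D')+6=8+6=14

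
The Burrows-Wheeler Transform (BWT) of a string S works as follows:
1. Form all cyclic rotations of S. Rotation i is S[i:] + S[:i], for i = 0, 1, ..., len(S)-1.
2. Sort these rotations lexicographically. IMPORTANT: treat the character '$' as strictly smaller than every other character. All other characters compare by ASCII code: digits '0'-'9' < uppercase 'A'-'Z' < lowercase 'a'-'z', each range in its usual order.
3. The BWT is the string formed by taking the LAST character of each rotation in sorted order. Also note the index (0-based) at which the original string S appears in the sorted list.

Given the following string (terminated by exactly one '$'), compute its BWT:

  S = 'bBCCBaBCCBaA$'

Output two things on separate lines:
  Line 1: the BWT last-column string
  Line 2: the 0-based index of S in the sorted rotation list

Answer: AaabCCCCBBBB$
12

Derivation:
All 13 rotations (rotation i = S[i:]+S[:i]):
  rot[0] = bBCCBaBCCBaA$
  rot[1] = BCCBaBCCBaA$b
  rot[2] = CCBaBCCBaA$bB
  rot[3] = CBaBCCBaA$bBC
  rot[4] = BaBCCBaA$bBCC
  rot[5] = aBCCBaA$bBCCB
  rot[6] = BCCBaA$bBCCBa
  rot[7] = CCBaA$bBCCBaB
  rot[8] = CBaA$bBCCBaBC
  rot[9] = BaA$bBCCBaBCC
  rot[10] = aA$bBCCBaBCCB
  rot[11] = A$bBCCBaBCCBa
  rot[12] = $bBCCBaBCCBaA
Sorted (with $ < everything):
  sorted[0] = $bBCCBaBCCBaA  (last char: 'A')
  sorted[1] = A$bBCCBaBCCBa  (last char: 'a')
  sorted[2] = BCCBaA$bBCCBa  (last char: 'a')
  sorted[3] = BCCBaBCCBaA$b  (last char: 'b')
  sorted[4] = BaA$bBCCBaBCC  (last char: 'C')
  sorted[5] = BaBCCBaA$bBCC  (last char: 'C')
  sorted[6] = CBaA$bBCCBaBC  (last char: 'C')
  sorted[7] = CBaBCCBaA$bBC  (last char: 'C')
  sorted[8] = CCBaA$bBCCBaB  (last char: 'B')
  sorted[9] = CCBaBCCBaA$bB  (last char: 'B')
  sorted[10] = aA$bBCCBaBCCB  (last char: 'B')
  sorted[11] = aBCCBaA$bBCCB  (last char: 'B')
  sorted[12] = bBCCBaBCCBaA$  (last char: '$')
Last column: AaabCCCCBBBB$
Original string S is at sorted index 12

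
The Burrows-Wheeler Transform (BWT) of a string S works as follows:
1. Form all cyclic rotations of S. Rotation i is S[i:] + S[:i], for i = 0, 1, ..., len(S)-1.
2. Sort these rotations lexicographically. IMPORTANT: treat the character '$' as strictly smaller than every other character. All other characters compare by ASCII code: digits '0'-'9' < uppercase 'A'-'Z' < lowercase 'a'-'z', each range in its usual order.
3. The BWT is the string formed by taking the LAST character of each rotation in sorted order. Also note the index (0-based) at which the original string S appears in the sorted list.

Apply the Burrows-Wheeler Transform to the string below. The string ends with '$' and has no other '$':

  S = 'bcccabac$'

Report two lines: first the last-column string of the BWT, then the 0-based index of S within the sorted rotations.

All 9 rotations (rotation i = S[i:]+S[:i]):
  rot[0] = bcccabac$
  rot[1] = cccabac$b
  rot[2] = ccabac$bc
  rot[3] = cabac$bcc
  rot[4] = abac$bccc
  rot[5] = bac$bccca
  rot[6] = ac$bcccab
  rot[7] = c$bcccaba
  rot[8] = $bcccabac
Sorted (with $ < everything):
  sorted[0] = $bcccabac  (last char: 'c')
  sorted[1] = abac$bccc  (last char: 'c')
  sorted[2] = ac$bcccab  (last char: 'b')
  sorted[3] = bac$bccca  (last char: 'a')
  sorted[4] = bcccabac$  (last char: '$')
  sorted[5] = c$bcccaba  (last char: 'a')
  sorted[6] = cabac$bcc  (last char: 'c')
  sorted[7] = ccabac$bc  (last char: 'c')
  sorted[8] = cccabac$b  (last char: 'b')
Last column: ccba$accb
Original string S is at sorted index 4

Answer: ccba$accb
4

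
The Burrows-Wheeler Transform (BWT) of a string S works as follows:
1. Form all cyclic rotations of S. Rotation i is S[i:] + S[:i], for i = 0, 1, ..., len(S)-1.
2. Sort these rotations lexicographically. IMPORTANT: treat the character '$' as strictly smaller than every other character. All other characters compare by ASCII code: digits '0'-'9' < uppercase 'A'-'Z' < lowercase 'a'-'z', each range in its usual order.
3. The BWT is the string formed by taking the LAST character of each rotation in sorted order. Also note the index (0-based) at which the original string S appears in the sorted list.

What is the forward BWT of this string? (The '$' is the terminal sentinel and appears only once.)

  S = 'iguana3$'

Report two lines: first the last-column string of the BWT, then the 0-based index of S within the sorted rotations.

All 8 rotations (rotation i = S[i:]+S[:i]):
  rot[0] = iguana3$
  rot[1] = guana3$i
  rot[2] = uana3$ig
  rot[3] = ana3$igu
  rot[4] = na3$igua
  rot[5] = a3$iguan
  rot[6] = 3$iguana
  rot[7] = $iguana3
Sorted (with $ < everything):
  sorted[0] = $iguana3  (last char: '3')
  sorted[1] = 3$iguana  (last char: 'a')
  sorted[2] = a3$iguan  (last char: 'n')
  sorted[3] = ana3$igu  (last char: 'u')
  sorted[4] = guana3$i  (last char: 'i')
  sorted[5] = iguana3$  (last char: '$')
  sorted[6] = na3$igua  (last char: 'a')
  sorted[7] = uana3$ig  (last char: 'g')
Last column: 3anui$ag
Original string S is at sorted index 5

Answer: 3anui$ag
5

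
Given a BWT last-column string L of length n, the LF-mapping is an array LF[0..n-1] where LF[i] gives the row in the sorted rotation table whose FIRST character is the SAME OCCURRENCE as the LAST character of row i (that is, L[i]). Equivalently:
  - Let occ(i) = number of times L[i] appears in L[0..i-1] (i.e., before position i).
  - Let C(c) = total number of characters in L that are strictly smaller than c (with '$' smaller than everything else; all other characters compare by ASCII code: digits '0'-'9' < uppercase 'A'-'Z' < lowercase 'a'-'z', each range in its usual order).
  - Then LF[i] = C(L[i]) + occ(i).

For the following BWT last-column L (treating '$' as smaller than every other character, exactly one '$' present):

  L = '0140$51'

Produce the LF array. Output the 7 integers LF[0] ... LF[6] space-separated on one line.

Char counts: '$':1, '0':2, '1':2, '4':1, '5':1
C (first-col start): C('$')=0, C('0')=1, C('1')=3, C('4')=5, C('5')=6
L[0]='0': occ=0, LF[0]=C('0')+0=1+0=1
L[1]='1': occ=0, LF[1]=C('1')+0=3+0=3
L[2]='4': occ=0, LF[2]=C('4')+0=5+0=5
L[3]='0': occ=1, LF[3]=C('0')+1=1+1=2
L[4]='$': occ=0, LF[4]=C('$')+0=0+0=0
L[5]='5': occ=0, LF[5]=C('5')+0=6+0=6
L[6]='1': occ=1, LF[6]=C('1')+1=3+1=4

Answer: 1 3 5 2 0 6 4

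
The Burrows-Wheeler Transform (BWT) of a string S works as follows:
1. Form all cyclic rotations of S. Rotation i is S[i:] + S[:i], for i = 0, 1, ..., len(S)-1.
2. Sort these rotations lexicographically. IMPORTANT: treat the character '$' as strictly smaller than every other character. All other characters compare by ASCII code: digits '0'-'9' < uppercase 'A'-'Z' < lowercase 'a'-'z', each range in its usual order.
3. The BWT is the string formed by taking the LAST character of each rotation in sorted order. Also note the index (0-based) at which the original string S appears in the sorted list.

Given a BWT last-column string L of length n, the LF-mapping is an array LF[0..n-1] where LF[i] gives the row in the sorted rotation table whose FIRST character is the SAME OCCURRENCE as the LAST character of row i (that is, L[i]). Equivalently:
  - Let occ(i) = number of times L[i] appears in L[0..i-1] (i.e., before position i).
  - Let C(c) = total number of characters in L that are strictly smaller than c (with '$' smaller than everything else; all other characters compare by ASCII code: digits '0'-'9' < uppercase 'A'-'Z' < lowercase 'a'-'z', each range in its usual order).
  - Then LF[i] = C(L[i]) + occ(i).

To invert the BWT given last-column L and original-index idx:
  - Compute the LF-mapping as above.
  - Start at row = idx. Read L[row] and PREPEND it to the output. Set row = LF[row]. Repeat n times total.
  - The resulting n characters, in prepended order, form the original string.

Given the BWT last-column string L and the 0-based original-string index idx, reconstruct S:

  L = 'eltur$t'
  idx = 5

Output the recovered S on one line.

LF mapping: 1 2 4 6 3 0 5
Walk LF starting at row 5, prepending L[row]:
  step 1: row=5, L[5]='$', prepend. Next row=LF[5]=0
  step 2: row=0, L[0]='e', prepend. Next row=LF[0]=1
  step 3: row=1, L[1]='l', prepend. Next row=LF[1]=2
  step 4: row=2, L[2]='t', prepend. Next row=LF[2]=4
  step 5: row=4, L[4]='r', prepend. Next row=LF[4]=3
  step 6: row=3, L[3]='u', prepend. Next row=LF[3]=6
  step 7: row=6, L[6]='t', prepend. Next row=LF[6]=5
Reversed output: turtle$

Answer: turtle$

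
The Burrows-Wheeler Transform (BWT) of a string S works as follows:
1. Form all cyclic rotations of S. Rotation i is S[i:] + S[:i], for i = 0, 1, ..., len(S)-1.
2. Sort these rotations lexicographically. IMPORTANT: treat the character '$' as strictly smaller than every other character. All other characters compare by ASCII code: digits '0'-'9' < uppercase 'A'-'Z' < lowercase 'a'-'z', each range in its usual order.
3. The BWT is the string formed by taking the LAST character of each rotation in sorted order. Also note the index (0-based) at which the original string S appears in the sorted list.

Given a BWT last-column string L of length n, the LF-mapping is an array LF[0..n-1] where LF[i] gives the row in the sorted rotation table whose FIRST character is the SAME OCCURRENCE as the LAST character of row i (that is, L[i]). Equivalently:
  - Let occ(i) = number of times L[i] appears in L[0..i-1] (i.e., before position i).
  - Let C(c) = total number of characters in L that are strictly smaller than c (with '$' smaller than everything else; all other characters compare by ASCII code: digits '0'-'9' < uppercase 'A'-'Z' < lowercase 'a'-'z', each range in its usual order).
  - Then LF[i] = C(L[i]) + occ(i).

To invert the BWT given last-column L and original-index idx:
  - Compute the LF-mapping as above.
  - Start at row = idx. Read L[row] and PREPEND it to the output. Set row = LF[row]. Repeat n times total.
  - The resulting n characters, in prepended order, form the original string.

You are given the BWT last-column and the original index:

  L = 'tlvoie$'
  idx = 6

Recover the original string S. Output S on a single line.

LF mapping: 5 3 6 4 2 1 0
Walk LF starting at row 6, prepending L[row]:
  step 1: row=6, L[6]='$', prepend. Next row=LF[6]=0
  step 2: row=0, L[0]='t', prepend. Next row=LF[0]=5
  step 3: row=5, L[5]='e', prepend. Next row=LF[5]=1
  step 4: row=1, L[1]='l', prepend. Next row=LF[1]=3
  step 5: row=3, L[3]='o', prepend. Next row=LF[3]=4
  step 6: row=4, L[4]='i', prepend. Next row=LF[4]=2
  step 7: row=2, L[2]='v', prepend. Next row=LF[2]=6
Reversed output: violet$

Answer: violet$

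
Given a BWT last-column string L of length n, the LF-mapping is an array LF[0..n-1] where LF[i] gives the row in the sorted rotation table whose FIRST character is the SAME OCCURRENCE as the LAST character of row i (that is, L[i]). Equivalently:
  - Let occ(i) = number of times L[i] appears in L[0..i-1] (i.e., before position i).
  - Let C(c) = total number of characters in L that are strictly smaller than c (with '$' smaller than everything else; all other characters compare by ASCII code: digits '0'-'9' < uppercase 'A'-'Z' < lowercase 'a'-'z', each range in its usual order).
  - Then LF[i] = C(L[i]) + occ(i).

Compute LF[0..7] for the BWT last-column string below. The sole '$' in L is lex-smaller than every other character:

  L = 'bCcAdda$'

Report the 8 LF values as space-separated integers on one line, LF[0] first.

Answer: 4 2 5 1 6 7 3 0

Derivation:
Char counts: '$':1, 'A':1, 'C':1, 'a':1, 'b':1, 'c':1, 'd':2
C (first-col start): C('$')=0, C('A')=1, C('C')=2, C('a')=3, C('b')=4, C('c')=5, C('d')=6
L[0]='b': occ=0, LF[0]=C('b')+0=4+0=4
L[1]='C': occ=0, LF[1]=C('C')+0=2+0=2
L[2]='c': occ=0, LF[2]=C('c')+0=5+0=5
L[3]='A': occ=0, LF[3]=C('A')+0=1+0=1
L[4]='d': occ=0, LF[4]=C('d')+0=6+0=6
L[5]='d': occ=1, LF[5]=C('d')+1=6+1=7
L[6]='a': occ=0, LF[6]=C('a')+0=3+0=3
L[7]='$': occ=0, LF[7]=C('$')+0=0+0=0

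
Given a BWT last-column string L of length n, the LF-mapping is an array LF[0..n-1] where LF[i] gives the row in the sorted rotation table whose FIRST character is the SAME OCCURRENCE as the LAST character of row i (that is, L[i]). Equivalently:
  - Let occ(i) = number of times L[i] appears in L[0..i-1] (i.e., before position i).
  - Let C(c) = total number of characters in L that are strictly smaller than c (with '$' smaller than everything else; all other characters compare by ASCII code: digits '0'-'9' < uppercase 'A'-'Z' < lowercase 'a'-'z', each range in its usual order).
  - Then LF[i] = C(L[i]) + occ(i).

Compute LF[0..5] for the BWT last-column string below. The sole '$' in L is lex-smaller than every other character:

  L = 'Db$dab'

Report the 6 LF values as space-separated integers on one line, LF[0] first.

Answer: 1 3 0 5 2 4

Derivation:
Char counts: '$':1, 'D':1, 'a':1, 'b':2, 'd':1
C (first-col start): C('$')=0, C('D')=1, C('a')=2, C('b')=3, C('d')=5
L[0]='D': occ=0, LF[0]=C('D')+0=1+0=1
L[1]='b': occ=0, LF[1]=C('b')+0=3+0=3
L[2]='$': occ=0, LF[2]=C('$')+0=0+0=0
L[3]='d': occ=0, LF[3]=C('d')+0=5+0=5
L[4]='a': occ=0, LF[4]=C('a')+0=2+0=2
L[5]='b': occ=1, LF[5]=C('b')+1=3+1=4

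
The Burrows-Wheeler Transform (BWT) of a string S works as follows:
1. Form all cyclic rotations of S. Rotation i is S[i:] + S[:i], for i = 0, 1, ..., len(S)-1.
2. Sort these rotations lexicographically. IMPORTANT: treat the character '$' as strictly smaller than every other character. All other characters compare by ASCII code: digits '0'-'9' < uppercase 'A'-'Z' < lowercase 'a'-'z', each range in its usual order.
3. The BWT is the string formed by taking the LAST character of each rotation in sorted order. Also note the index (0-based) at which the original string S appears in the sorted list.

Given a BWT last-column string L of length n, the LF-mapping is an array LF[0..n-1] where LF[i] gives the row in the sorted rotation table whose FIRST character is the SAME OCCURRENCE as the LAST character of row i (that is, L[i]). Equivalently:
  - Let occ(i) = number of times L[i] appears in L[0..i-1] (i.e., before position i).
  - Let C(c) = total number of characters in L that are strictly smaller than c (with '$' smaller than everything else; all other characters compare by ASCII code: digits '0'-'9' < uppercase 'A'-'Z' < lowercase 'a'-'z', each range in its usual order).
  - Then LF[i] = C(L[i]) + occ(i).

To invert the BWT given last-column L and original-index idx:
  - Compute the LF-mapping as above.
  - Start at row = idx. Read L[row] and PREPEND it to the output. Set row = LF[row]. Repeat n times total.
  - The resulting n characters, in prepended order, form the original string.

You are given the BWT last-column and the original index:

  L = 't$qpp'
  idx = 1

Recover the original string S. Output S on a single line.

Answer: pqpt$

Derivation:
LF mapping: 4 0 3 1 2
Walk LF starting at row 1, prepending L[row]:
  step 1: row=1, L[1]='$', prepend. Next row=LF[1]=0
  step 2: row=0, L[0]='t', prepend. Next row=LF[0]=4
  step 3: row=4, L[4]='p', prepend. Next row=LF[4]=2
  step 4: row=2, L[2]='q', prepend. Next row=LF[2]=3
  step 5: row=3, L[3]='p', prepend. Next row=LF[3]=1
Reversed output: pqpt$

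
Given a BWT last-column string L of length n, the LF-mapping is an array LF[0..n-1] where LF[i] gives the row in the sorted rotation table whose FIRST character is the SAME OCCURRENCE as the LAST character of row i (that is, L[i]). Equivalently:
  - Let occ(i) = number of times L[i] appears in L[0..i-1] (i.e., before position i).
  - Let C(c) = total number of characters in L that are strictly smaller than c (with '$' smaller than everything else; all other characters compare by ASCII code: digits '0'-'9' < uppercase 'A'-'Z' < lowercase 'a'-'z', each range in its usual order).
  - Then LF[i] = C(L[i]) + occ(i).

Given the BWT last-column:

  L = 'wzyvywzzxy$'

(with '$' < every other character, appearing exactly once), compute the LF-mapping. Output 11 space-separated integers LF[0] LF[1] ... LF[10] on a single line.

Char counts: '$':1, 'v':1, 'w':2, 'x':1, 'y':3, 'z':3
C (first-col start): C('$')=0, C('v')=1, C('w')=2, C('x')=4, C('y')=5, C('z')=8
L[0]='w': occ=0, LF[0]=C('w')+0=2+0=2
L[1]='z': occ=0, LF[1]=C('z')+0=8+0=8
L[2]='y': occ=0, LF[2]=C('y')+0=5+0=5
L[3]='v': occ=0, LF[3]=C('v')+0=1+0=1
L[4]='y': occ=1, LF[4]=C('y')+1=5+1=6
L[5]='w': occ=1, LF[5]=C('w')+1=2+1=3
L[6]='z': occ=1, LF[6]=C('z')+1=8+1=9
L[7]='z': occ=2, LF[7]=C('z')+2=8+2=10
L[8]='x': occ=0, LF[8]=C('x')+0=4+0=4
L[9]='y': occ=2, LF[9]=C('y')+2=5+2=7
L[10]='$': occ=0, LF[10]=C('$')+0=0+0=0

Answer: 2 8 5 1 6 3 9 10 4 7 0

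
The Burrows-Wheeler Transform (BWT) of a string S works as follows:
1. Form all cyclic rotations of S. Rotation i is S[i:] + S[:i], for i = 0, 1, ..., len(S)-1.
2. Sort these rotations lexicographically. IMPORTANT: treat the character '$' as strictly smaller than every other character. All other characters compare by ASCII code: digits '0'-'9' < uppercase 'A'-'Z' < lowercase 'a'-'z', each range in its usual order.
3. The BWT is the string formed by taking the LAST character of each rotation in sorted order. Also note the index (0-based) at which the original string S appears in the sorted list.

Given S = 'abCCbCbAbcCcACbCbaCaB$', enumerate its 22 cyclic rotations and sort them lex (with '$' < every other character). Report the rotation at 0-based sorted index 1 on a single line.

All 22 rotations (rotation i = S[i:]+S[:i]):
  rot[0] = abCCbCbAbcCcACbCbaCaB$
  rot[1] = bCCbCbAbcCcACbCbaCaB$a
  rot[2] = CCbCbAbcCcACbCbaCaB$ab
  rot[3] = CbCbAbcCcACbCbaCaB$abC
  rot[4] = bCbAbcCcACbCbaCaB$abCC
  rot[5] = CbAbcCcACbCbaCaB$abCCb
  rot[6] = bAbcCcACbCbaCaB$abCCbC
  rot[7] = AbcCcACbCbaCaB$abCCbCb
  rot[8] = bcCcACbCbaCaB$abCCbCbA
  rot[9] = cCcACbCbaCaB$abCCbCbAb
  rot[10] = CcACbCbaCaB$abCCbCbAbc
  rot[11] = cACbCbaCaB$abCCbCbAbcC
  rot[12] = ACbCbaCaB$abCCbCbAbcCc
  rot[13] = CbCbaCaB$abCCbCbAbcCcA
  rot[14] = bCbaCaB$abCCbCbAbcCcAC
  rot[15] = CbaCaB$abCCbCbAbcCcACb
  rot[16] = baCaB$abCCbCbAbcCcACbC
  rot[17] = aCaB$abCCbCbAbcCcACbCb
  rot[18] = CaB$abCCbCbAbcCcACbCba
  rot[19] = aB$abCCbCbAbcCcACbCbaC
  rot[20] = B$abCCbCbAbcCcACbCbaCa
  rot[21] = $abCCbCbAbcCcACbCbaCaB
Sorted (with $ < everything):
  sorted[0] = $abCCbCbAbcCcACbCbaCaB
  sorted[1] = ACbCbaCaB$abCCbCbAbcCc
  sorted[2] = AbcCcACbCbaCaB$abCCbCb
  sorted[3] = B$abCCbCbAbcCcACbCbaCa
  sorted[4] = CCbCbAbcCcACbCbaCaB$ab
  sorted[5] = CaB$abCCbCbAbcCcACbCba
  sorted[6] = CbAbcCcACbCbaCaB$abCCb
  sorted[7] = CbCbAbcCcACbCbaCaB$abC
  sorted[8] = CbCbaCaB$abCCbCbAbcCcA
  sorted[9] = CbaCaB$abCCbCbAbcCcACb
  sorted[10] = CcACbCbaCaB$abCCbCbAbc
  sorted[11] = aB$abCCbCbAbcCcACbCbaC
  sorted[12] = aCaB$abCCbCbAbcCcACbCb
  sorted[13] = abCCbCbAbcCcACbCbaCaB$
  sorted[14] = bAbcCcACbCbaCaB$abCCbC
  sorted[15] = bCCbCbAbcCcACbCbaCaB$a
  sorted[16] = bCbAbcCcACbCbaCaB$abCC
  sorted[17] = bCbaCaB$abCCbCbAbcCcAC
  sorted[18] = baCaB$abCCbCbAbcCcACbC
  sorted[19] = bcCcACbCbaCaB$abCCbCbA
  sorted[20] = cACbCbaCaB$abCCbCbAbcC
  sorted[21] = cCcACbCbaCaB$abCCbCbAb
sorted[1] = ACbCbaCaB$abCCbCbAbcCc

Answer: ACbCbaCaB$abCCbCbAbcCc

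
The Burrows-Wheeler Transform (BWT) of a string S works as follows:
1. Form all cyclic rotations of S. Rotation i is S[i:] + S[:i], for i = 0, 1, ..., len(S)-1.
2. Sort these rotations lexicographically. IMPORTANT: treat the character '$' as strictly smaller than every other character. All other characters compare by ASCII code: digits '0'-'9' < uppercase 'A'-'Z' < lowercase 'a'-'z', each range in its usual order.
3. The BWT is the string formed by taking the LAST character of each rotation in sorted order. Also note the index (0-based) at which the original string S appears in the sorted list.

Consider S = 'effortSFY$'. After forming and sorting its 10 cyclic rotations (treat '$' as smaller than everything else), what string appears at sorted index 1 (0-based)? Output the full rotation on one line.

Answer: FY$effortS

Derivation:
All 10 rotations (rotation i = S[i:]+S[:i]):
  rot[0] = effortSFY$
  rot[1] = ffortSFY$e
  rot[2] = fortSFY$ef
  rot[3] = ortSFY$eff
  rot[4] = rtSFY$effo
  rot[5] = tSFY$effor
  rot[6] = SFY$effort
  rot[7] = FY$effortS
  rot[8] = Y$effortSF
  rot[9] = $effortSFY
Sorted (with $ < everything):
  sorted[0] = $effortSFY
  sorted[1] = FY$effortS
  sorted[2] = SFY$effort
  sorted[3] = Y$effortSF
  sorted[4] = effortSFY$
  sorted[5] = ffortSFY$e
  sorted[6] = fortSFY$ef
  sorted[7] = ortSFY$eff
  sorted[8] = rtSFY$effo
  sorted[9] = tSFY$effor
sorted[1] = FY$effortS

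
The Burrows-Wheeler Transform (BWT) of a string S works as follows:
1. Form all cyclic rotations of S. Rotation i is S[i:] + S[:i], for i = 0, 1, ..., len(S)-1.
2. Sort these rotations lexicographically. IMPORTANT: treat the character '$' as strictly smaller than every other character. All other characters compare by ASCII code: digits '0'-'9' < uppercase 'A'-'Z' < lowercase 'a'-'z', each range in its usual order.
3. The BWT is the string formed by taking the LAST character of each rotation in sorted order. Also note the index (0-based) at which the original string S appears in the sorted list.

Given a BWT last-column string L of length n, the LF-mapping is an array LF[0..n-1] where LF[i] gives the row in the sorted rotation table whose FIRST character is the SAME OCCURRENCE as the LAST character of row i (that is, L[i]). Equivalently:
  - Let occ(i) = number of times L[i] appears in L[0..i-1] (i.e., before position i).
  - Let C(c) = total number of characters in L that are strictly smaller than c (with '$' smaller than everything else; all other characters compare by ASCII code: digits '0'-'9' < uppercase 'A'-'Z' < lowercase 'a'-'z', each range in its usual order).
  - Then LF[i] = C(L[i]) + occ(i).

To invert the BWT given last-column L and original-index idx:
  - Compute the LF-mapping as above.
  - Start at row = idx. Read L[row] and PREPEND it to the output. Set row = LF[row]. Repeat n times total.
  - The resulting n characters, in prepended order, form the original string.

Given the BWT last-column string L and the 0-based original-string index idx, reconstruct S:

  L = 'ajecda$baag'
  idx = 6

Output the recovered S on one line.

LF mapping: 1 10 8 6 7 2 0 5 3 4 9
Walk LF starting at row 6, prepending L[row]:
  step 1: row=6, L[6]='$', prepend. Next row=LF[6]=0
  step 2: row=0, L[0]='a', prepend. Next row=LF[0]=1
  step 3: row=1, L[1]='j', prepend. Next row=LF[1]=10
  step 4: row=10, L[10]='g', prepend. Next row=LF[10]=9
  step 5: row=9, L[9]='a', prepend. Next row=LF[9]=4
  step 6: row=4, L[4]='d', prepend. Next row=LF[4]=7
  step 7: row=7, L[7]='b', prepend. Next row=LF[7]=5
  step 8: row=5, L[5]='a', prepend. Next row=LF[5]=2
  step 9: row=2, L[2]='e', prepend. Next row=LF[2]=8
  step 10: row=8, L[8]='a', prepend. Next row=LF[8]=3
  step 11: row=3, L[3]='c', prepend. Next row=LF[3]=6
Reversed output: caeabdagja$

Answer: caeabdagja$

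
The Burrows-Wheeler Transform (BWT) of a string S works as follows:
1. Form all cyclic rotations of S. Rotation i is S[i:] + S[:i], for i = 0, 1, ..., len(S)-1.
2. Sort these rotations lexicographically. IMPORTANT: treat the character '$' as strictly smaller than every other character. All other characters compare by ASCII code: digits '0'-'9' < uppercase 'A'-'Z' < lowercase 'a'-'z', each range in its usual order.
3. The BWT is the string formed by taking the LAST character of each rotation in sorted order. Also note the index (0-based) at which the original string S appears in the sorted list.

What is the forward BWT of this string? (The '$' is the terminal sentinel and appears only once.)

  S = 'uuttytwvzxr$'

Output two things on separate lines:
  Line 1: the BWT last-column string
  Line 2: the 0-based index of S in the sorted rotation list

All 12 rotations (rotation i = S[i:]+S[:i]):
  rot[0] = uuttytwvzxr$
  rot[1] = uttytwvzxr$u
  rot[2] = ttytwvzxr$uu
  rot[3] = tytwvzxr$uut
  rot[4] = ytwvzxr$uutt
  rot[5] = twvzxr$uutty
  rot[6] = wvzxr$uuttyt
  rot[7] = vzxr$uuttytw
  rot[8] = zxr$uuttytwv
  rot[9] = xr$uuttytwvz
  rot[10] = r$uuttytwvzx
  rot[11] = $uuttytwvzxr
Sorted (with $ < everything):
  sorted[0] = $uuttytwvzxr  (last char: 'r')
  sorted[1] = r$uuttytwvzx  (last char: 'x')
  sorted[2] = ttytwvzxr$uu  (last char: 'u')
  sorted[3] = twvzxr$uutty  (last char: 'y')
  sorted[4] = tytwvzxr$uut  (last char: 't')
  sorted[5] = uttytwvzxr$u  (last char: 'u')
  sorted[6] = uuttytwvzxr$  (last char: '$')
  sorted[7] = vzxr$uuttytw  (last char: 'w')
  sorted[8] = wvzxr$uuttyt  (last char: 't')
  sorted[9] = xr$uuttytwvz  (last char: 'z')
  sorted[10] = ytwvzxr$uutt  (last char: 't')
  sorted[11] = zxr$uuttytwv  (last char: 'v')
Last column: rxuytu$wtztv
Original string S is at sorted index 6

Answer: rxuytu$wtztv
6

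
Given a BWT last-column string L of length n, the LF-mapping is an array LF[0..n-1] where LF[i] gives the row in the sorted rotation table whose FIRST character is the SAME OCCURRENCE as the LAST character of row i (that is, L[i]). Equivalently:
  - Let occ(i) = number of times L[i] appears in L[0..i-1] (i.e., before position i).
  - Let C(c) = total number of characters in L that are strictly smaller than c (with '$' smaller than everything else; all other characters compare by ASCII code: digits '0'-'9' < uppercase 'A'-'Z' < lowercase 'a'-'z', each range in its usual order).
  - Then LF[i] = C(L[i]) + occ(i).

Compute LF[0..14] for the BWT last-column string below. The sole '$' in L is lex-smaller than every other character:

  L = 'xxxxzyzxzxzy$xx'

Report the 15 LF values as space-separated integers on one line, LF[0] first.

Char counts: '$':1, 'x':8, 'y':2, 'z':4
C (first-col start): C('$')=0, C('x')=1, C('y')=9, C('z')=11
L[0]='x': occ=0, LF[0]=C('x')+0=1+0=1
L[1]='x': occ=1, LF[1]=C('x')+1=1+1=2
L[2]='x': occ=2, LF[2]=C('x')+2=1+2=3
L[3]='x': occ=3, LF[3]=C('x')+3=1+3=4
L[4]='z': occ=0, LF[4]=C('z')+0=11+0=11
L[5]='y': occ=0, LF[5]=C('y')+0=9+0=9
L[6]='z': occ=1, LF[6]=C('z')+1=11+1=12
L[7]='x': occ=4, LF[7]=C('x')+4=1+4=5
L[8]='z': occ=2, LF[8]=C('z')+2=11+2=13
L[9]='x': occ=5, LF[9]=C('x')+5=1+5=6
L[10]='z': occ=3, LF[10]=C('z')+3=11+3=14
L[11]='y': occ=1, LF[11]=C('y')+1=9+1=10
L[12]='$': occ=0, LF[12]=C('$')+0=0+0=0
L[13]='x': occ=6, LF[13]=C('x')+6=1+6=7
L[14]='x': occ=7, LF[14]=C('x')+7=1+7=8

Answer: 1 2 3 4 11 9 12 5 13 6 14 10 0 7 8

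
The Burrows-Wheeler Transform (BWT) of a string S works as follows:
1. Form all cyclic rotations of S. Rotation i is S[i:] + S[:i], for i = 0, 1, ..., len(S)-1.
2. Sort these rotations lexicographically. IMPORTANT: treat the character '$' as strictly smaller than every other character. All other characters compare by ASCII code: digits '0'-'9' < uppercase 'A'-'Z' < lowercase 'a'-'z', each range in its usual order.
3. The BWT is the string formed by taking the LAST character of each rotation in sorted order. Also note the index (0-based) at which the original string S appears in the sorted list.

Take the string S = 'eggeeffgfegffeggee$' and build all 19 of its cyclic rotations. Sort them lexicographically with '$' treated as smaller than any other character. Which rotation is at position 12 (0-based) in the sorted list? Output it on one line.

All 19 rotations (rotation i = S[i:]+S[:i]):
  rot[0] = eggeeffgfegffeggee$
  rot[1] = ggeeffgfegffeggee$e
  rot[2] = geeffgfegffeggee$eg
  rot[3] = eeffgfegffeggee$egg
  rot[4] = effgfegffeggee$egge
  rot[5] = ffgfegffeggee$eggee
  rot[6] = fgfegffeggee$eggeef
  rot[7] = gfegffeggee$eggeeff
  rot[8] = fegffeggee$eggeeffg
  rot[9] = egffeggee$eggeeffgf
  rot[10] = gffeggee$eggeeffgfe
  rot[11] = ffeggee$eggeeffgfeg
  rot[12] = feggee$eggeeffgfegf
  rot[13] = eggee$eggeeffgfegff
  rot[14] = ggee$eggeeffgfegffe
  rot[15] = gee$eggeeffgfegffeg
  rot[16] = ee$eggeeffgfegffegg
  rot[17] = e$eggeeffgfegffegge
  rot[18] = $eggeeffgfegffeggee
Sorted (with $ < everything):
  sorted[0] = $eggeeffgfegffeggee
  sorted[1] = e$eggeeffgfegffegge
  sorted[2] = ee$eggeeffgfegffegg
  sorted[3] = eeffgfegffeggee$egg
  sorted[4] = effgfegffeggee$egge
  sorted[5] = egffeggee$eggeeffgf
  sorted[6] = eggee$eggeeffgfegff
  sorted[7] = eggeeffgfegffeggee$
  sorted[8] = fegffeggee$eggeeffg
  sorted[9] = feggee$eggeeffgfegf
  sorted[10] = ffeggee$eggeeffgfeg
  sorted[11] = ffgfegffeggee$eggee
  sorted[12] = fgfegffeggee$eggeef
  sorted[13] = gee$eggeeffgfegffeg
  sorted[14] = geeffgfegffeggee$eg
  sorted[15] = gfegffeggee$eggeeff
  sorted[16] = gffeggee$eggeeffgfe
  sorted[17] = ggee$eggeeffgfegffe
  sorted[18] = ggeeffgfegffeggee$e
sorted[12] = fgfegffeggee$eggeef

Answer: fgfegffeggee$eggeef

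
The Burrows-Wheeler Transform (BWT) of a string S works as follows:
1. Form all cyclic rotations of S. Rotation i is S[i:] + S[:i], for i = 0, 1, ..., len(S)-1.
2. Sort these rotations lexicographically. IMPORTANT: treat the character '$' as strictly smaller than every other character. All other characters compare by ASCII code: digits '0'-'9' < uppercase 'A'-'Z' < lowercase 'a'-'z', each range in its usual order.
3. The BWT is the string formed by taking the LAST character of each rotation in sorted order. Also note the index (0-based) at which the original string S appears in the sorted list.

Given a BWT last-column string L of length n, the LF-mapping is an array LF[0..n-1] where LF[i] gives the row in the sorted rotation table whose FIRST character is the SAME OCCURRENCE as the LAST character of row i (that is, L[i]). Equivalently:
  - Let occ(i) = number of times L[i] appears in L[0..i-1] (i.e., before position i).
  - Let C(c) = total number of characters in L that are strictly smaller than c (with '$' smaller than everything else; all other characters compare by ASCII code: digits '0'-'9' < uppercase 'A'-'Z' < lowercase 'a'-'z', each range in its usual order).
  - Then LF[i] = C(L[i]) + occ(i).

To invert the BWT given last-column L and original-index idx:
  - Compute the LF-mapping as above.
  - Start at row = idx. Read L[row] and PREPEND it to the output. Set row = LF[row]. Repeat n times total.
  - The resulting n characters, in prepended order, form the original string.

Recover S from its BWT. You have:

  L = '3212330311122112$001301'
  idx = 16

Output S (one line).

LF mapping: 18 13 5 14 19 20 1 21 6 7 8 15 16 9 10 17 0 2 3 11 22 4 12
Walk LF starting at row 16, prepending L[row]:
  step 1: row=16, L[16]='$', prepend. Next row=LF[16]=0
  step 2: row=0, L[0]='3', prepend. Next row=LF[0]=18
  step 3: row=18, L[18]='0', prepend. Next row=LF[18]=3
  step 4: row=3, L[3]='2', prepend. Next row=LF[3]=14
  step 5: row=14, L[14]='1', prepend. Next row=LF[14]=10
  step 6: row=10, L[10]='1', prepend. Next row=LF[10]=8
  step 7: row=8, L[8]='1', prepend. Next row=LF[8]=6
  step 8: row=6, L[6]='0', prepend. Next row=LF[6]=1
  step 9: row=1, L[1]='2', prepend. Next row=LF[1]=13
  step 10: row=13, L[13]='1', prepend. Next row=LF[13]=9
  step 11: row=9, L[9]='1', prepend. Next row=LF[9]=7
  step 12: row=7, L[7]='3', prepend. Next row=LF[7]=21
  step 13: row=21, L[21]='0', prepend. Next row=LF[21]=4
  step 14: row=4, L[4]='3', prepend. Next row=LF[4]=19
  step 15: row=19, L[19]='1', prepend. Next row=LF[19]=11
  step 16: row=11, L[11]='2', prepend. Next row=LF[11]=15
  step 17: row=15, L[15]='2', prepend. Next row=LF[15]=17
  step 18: row=17, L[17]='0', prepend. Next row=LF[17]=2
  step 19: row=2, L[2]='1', prepend. Next row=LF[2]=5
  step 20: row=5, L[5]='3', prepend. Next row=LF[5]=20
  step 21: row=20, L[20]='3', prepend. Next row=LF[20]=22
  step 22: row=22, L[22]='1', prepend. Next row=LF[22]=12
  step 23: row=12, L[12]='2', prepend. Next row=LF[12]=16
Reversed output: 2133102213031120111203$

Answer: 2133102213031120111203$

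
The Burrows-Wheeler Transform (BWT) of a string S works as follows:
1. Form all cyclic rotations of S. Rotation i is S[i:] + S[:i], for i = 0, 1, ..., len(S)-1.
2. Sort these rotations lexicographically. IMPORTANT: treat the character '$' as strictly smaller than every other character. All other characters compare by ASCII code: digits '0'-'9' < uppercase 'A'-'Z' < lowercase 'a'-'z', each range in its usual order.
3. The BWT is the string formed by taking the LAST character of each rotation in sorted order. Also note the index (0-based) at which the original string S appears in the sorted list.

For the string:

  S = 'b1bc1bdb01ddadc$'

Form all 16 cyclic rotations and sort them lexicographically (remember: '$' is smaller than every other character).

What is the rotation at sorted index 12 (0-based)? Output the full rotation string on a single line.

All 16 rotations (rotation i = S[i:]+S[:i]):
  rot[0] = b1bc1bdb01ddadc$
  rot[1] = 1bc1bdb01ddadc$b
  rot[2] = bc1bdb01ddadc$b1
  rot[3] = c1bdb01ddadc$b1b
  rot[4] = 1bdb01ddadc$b1bc
  rot[5] = bdb01ddadc$b1bc1
  rot[6] = db01ddadc$b1bc1b
  rot[7] = b01ddadc$b1bc1bd
  rot[8] = 01ddadc$b1bc1bdb
  rot[9] = 1ddadc$b1bc1bdb0
  rot[10] = ddadc$b1bc1bdb01
  rot[11] = dadc$b1bc1bdb01d
  rot[12] = adc$b1bc1bdb01dd
  rot[13] = dc$b1bc1bdb01dda
  rot[14] = c$b1bc1bdb01ddad
  rot[15] = $b1bc1bdb01ddadc
Sorted (with $ < everything):
  sorted[0] = $b1bc1bdb01ddadc
  sorted[1] = 01ddadc$b1bc1bdb
  sorted[2] = 1bc1bdb01ddadc$b
  sorted[3] = 1bdb01ddadc$b1bc
  sorted[4] = 1ddadc$b1bc1bdb0
  sorted[5] = adc$b1bc1bdb01dd
  sorted[6] = b01ddadc$b1bc1bd
  sorted[7] = b1bc1bdb01ddadc$
  sorted[8] = bc1bdb01ddadc$b1
  sorted[9] = bdb01ddadc$b1bc1
  sorted[10] = c$b1bc1bdb01ddad
  sorted[11] = c1bdb01ddadc$b1b
  sorted[12] = dadc$b1bc1bdb01d
  sorted[13] = db01ddadc$b1bc1b
  sorted[14] = dc$b1bc1bdb01dda
  sorted[15] = ddadc$b1bc1bdb01
sorted[12] = dadc$b1bc1bdb01d

Answer: dadc$b1bc1bdb01d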